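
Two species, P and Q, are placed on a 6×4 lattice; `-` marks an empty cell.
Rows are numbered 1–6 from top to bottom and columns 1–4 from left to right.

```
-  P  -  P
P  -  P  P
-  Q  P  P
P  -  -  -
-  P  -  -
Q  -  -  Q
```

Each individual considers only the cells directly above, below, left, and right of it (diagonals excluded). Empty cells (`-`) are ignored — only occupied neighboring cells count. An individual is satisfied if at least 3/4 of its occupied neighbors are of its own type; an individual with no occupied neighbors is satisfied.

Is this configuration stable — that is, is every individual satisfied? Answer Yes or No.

Row 1: (1,2)P 0/0 ok · (1,4)P 1/1 ok
Row 2: (2,1)P 0/0 ok · (2,3)P 2/2 ok · (2,4)P 3/3 ok
Row 3: (3,2)Q 0/1 unhappy · (3,3)P 2/3 unhappy · (3,4)P 2/2 ok
Row 4: (4,1)P 0/0 ok
Row 5: (5,2)P 0/0 ok
Row 6: (6,1)Q 0/0 ok · (6,4)Q 0/0 ok
For instance (3,2) has only 0/1 same-type neighbors, below 3/4.

No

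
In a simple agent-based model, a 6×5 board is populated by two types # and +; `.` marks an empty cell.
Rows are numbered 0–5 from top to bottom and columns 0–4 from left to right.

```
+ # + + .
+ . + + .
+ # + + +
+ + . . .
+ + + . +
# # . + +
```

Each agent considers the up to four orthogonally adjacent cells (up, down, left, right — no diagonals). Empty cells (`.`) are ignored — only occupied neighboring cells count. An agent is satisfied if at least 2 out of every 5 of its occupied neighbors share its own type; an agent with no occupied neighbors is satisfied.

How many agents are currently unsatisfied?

2

Row 0: (0,0)+ 1/2 ✓ · (0,1)# 0/2 ✗ · (0,2)+ 2/3 ✓ · (0,3)+ 2/2 ✓
Row 1: (1,0)+ 2/2 ✓ · (1,2)+ 3/3 ✓ · (1,3)+ 3/3 ✓
Row 2: (2,0)+ 2/3 ✓ · (2,1)# 0/3 ✗ · (2,2)+ 2/3 ✓ · (2,3)+ 3/3 ✓ · (2,4)+ 1/1 ✓
Row 3: (3,0)+ 3/3 ✓ · (3,1)+ 2/3 ✓
Row 4: (4,0)+ 2/3 ✓ · (4,1)+ 3/4 ✓ · (4,2)+ 1/1 ✓ · (4,4)+ 1/1 ✓
Row 5: (5,0)# 1/2 ✓ · (5,1)# 1/2 ✓ · (5,3)+ 1/1 ✓ · (5,4)+ 2/2 ✓
Unsatisfied: (0,1), (2,1) — 2 in total.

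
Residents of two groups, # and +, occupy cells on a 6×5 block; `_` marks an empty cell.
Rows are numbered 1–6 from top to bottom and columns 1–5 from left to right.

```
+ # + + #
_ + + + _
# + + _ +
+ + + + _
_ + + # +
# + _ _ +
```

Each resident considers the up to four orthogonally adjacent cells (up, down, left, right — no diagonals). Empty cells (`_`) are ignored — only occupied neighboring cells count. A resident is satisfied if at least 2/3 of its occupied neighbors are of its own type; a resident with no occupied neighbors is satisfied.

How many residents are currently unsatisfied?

10

(1,1)+ 0/1 not
(1,2)# 0/3 not
(1,3)+ 2/3 satisfied
(1,4)+ 2/3 satisfied
(1,5)# 0/1 not
(2,2)+ 2/3 satisfied
(2,3)+ 4/4 satisfied
(2,4)+ 2/2 satisfied
(3,1)# 0/2 not
(3,2)+ 3/4 satisfied
(3,3)+ 3/3 satisfied
(3,5)+ 0/0 satisfied
(4,1)+ 1/2 not
(4,2)+ 4/4 satisfied
(4,3)+ 4/4 satisfied
(4,4)+ 1/2 not
(5,2)+ 3/3 satisfied
(5,3)+ 2/3 satisfied
(5,4)# 0/3 not
(5,5)+ 1/2 not
(6,1)# 0/1 not
(6,2)+ 1/2 not
(6,5)+ 1/1 satisfied
Unsatisfied: (1,1), (1,2), (1,5), (3,1), (4,1), (4,4), (5,4), (5,5), (6,1), (6,2) — 10 in total.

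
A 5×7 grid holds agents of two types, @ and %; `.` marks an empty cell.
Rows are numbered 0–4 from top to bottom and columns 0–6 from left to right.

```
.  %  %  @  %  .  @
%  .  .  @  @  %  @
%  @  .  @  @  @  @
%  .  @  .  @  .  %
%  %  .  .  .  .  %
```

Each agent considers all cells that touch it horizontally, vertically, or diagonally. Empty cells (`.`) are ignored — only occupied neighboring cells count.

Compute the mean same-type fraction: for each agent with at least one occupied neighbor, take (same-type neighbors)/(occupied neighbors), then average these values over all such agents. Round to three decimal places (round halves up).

0.648

(0,1)% 2/2
(0,2)% 1/3
(0,3)@ 2/4
(0,4)% 1/4
(0,6)@ 1/2
(1,0)% 2/3
(1,3)@ 4/6
(1,4)@ 5/7
(1,5)% 1/7
(1,6)@ 3/4
(2,0)% 2/3
(2,1)@ 1/4
(2,3)@ 5/5
(2,4)@ 5/6
(2,5)@ 5/7
(2,6)@ 2/4
(3,0)% 3/4
(3,2)@ 2/3
(3,4)@ 3/3
(3,6)% 1/3
(4,0)% 2/2
(4,1)% 2/3
(4,6)% 1/1
Sum over 23 agents: 2/2 + 1/3 + 2/4 + 1/4 + 1/2 + 2/3 + 4/6 + 5/7 + 1/7 + 3/4 + 2/3 + 1/4 + 5/5 + 5/6 + 5/7 + 2/4 + 3/4 + 2/3 + 3/3 + 1/3 + 2/2 + 2/3 + 1/1 = 313/21; mean = 313/21 ÷ 23 = 313/483 = 0.648033… → 0.648.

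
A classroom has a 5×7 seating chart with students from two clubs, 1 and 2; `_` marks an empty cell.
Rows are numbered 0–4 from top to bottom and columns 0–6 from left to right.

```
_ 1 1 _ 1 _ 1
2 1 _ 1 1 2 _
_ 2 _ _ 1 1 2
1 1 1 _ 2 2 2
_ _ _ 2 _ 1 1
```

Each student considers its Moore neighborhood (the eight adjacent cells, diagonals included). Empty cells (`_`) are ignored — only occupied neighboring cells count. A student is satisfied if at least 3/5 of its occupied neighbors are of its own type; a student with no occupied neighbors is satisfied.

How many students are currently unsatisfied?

(0,1)1 2/3 satisfied
(0,2)1 3/3 satisfied
(0,4)1 2/3 satisfied
(0,6)1 0/1 not
(1,0)2 1/3 not
(1,1)1 2/4 not
(1,3)1 4/4 satisfied
(1,4)1 4/5 satisfied
(1,5)2 1/6 not
(2,1)2 1/5 not
(2,4)1 3/6 not
(2,5)1 2/7 not
(2,6)2 3/4 satisfied
(3,0)1 1/2 not
(3,1)1 2/3 satisfied
(3,2)1 1/3 not
(3,4)2 2/5 not
(3,5)2 3/7 not
(3,6)2 2/5 not
(4,3)2 1/2 not
(4,5)1 1/4 not
(4,6)1 1/3 not
Unsatisfied: (0,6), (1,0), (1,1), (1,5), (2,1), (2,4), (2,5), (3,0), (3,2), (3,4), (3,5), (3,6), (4,3), (4,5), (4,6) — 15 in total.

15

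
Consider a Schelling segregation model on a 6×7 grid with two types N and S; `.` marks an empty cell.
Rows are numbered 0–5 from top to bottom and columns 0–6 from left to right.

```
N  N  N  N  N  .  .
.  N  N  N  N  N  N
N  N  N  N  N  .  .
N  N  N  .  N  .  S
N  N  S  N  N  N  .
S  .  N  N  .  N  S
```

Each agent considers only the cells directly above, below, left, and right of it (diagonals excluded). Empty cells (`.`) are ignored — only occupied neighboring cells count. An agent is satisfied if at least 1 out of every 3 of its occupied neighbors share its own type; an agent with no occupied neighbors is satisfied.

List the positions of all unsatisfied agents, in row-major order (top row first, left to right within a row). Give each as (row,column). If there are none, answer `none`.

(4,2), (5,0), (5,6)

Row 0: (0,0)N 1/1 satisfied · (0,1)N 3/3 satisfied · (0,2)N 3/3 satisfied · (0,3)N 3/3 satisfied · (0,4)N 2/2 satisfied
Row 1: (1,1)N 3/3 satisfied · (1,2)N 4/4 satisfied · (1,3)N 4/4 satisfied · (1,4)N 4/4 satisfied · (1,5)N 2/2 satisfied · (1,6)N 1/1 satisfied
Row 2: (2,0)N 2/2 satisfied · (2,1)N 4/4 satisfied · (2,2)N 4/4 satisfied · (2,3)N 3/3 satisfied · (2,4)N 3/3 satisfied
Row 3: (3,0)N 3/3 satisfied · (3,1)N 4/4 satisfied · (3,2)N 2/3 satisfied · (3,4)N 2/2 satisfied · (3,6)S 0/0 satisfied
Row 4: (4,0)N 2/3 satisfied · (4,1)N 2/3 satisfied · (4,2)S 0/4 not · (4,3)N 2/3 satisfied · (4,4)N 3/3 satisfied · (4,5)N 2/2 satisfied
Row 5: (5,0)S 0/1 not · (5,2)N 1/2 satisfied · (5,3)N 2/2 satisfied · (5,5)N 1/2 satisfied · (5,6)S 0/1 not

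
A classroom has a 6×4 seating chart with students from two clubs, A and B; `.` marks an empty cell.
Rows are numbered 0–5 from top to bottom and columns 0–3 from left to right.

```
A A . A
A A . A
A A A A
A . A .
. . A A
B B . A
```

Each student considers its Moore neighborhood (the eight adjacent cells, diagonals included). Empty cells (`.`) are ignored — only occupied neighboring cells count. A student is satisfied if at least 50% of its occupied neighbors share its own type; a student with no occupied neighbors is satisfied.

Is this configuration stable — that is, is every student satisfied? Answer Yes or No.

Row 0: (0,0)A 3/3 satisfied · (0,1)A 3/3 satisfied · (0,3)A 1/1 satisfied
Row 1: (1,0)A 5/5 satisfied · (1,1)A 6/6 satisfied · (1,3)A 3/3 satisfied
Row 2: (2,0)A 4/4 satisfied · (2,1)A 6/6 satisfied · (2,2)A 5/5 satisfied · (2,3)A 3/3 satisfied
Row 3: (3,0)A 2/2 satisfied · (3,2)A 5/5 satisfied
Row 4: (4,2)A 3/4 satisfied · (4,3)A 3/3 satisfied
Row 5: (5,0)B 1/1 satisfied · (5,1)B 1/2 satisfied · (5,3)A 2/2 satisfied
All meet the threshold, so the configuration is stable.

Yes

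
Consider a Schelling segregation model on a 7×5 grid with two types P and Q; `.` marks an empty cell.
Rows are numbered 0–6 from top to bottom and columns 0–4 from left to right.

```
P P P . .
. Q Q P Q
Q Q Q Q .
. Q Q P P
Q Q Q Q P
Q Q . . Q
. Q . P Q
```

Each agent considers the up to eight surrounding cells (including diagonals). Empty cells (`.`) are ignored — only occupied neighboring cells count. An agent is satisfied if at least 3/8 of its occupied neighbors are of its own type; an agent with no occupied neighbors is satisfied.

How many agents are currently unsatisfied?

Row 0: (0,0)P 1/2 ✓ · (0,1)P 2/4 ✓ · (0,2)P 2/4 ✓
Row 1: (1,1)Q 4/7 ✓ · (1,2)Q 4/7 ✓ · (1,3)P 1/5 ✗ · (1,4)Q 1/2 ✓
Row 2: (2,0)Q 3/3 ✓ · (2,1)Q 6/6 ✓ · (2,2)Q 6/8 ✓ · (2,3)Q 4/7 ✓
Row 3: (3,1)Q 7/7 ✓ · (3,2)Q 7/8 ✓ · (3,3)P 2/7 ✗ · (3,4)P 2/4 ✓
Row 4: (4,0)Q 4/4 ✓ · (4,1)Q 6/6 ✓ · (4,2)Q 5/6 ✓ · (4,3)Q 3/6 ✓ · (4,4)P 2/4 ✓
Row 5: (5,0)Q 4/4 ✓ · (5,1)Q 5/5 ✓ · (5,4)Q 2/4 ✓
Row 6: (6,1)Q 2/2 ✓ · (6,3)P 0/2 ✗ · (6,4)Q 1/2 ✓
Unsatisfied: (1,3), (3,3), (6,3) — 3 in total.

3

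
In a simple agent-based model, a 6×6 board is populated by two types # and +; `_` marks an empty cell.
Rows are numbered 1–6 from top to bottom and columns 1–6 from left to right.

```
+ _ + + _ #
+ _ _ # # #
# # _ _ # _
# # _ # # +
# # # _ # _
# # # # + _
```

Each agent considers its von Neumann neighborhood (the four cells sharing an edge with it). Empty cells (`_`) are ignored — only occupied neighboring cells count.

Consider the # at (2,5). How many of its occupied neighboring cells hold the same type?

Occupied neighbors of (2,5): (3,5)=#, (2,4)=#, (2,6)=#.
Same type (#): 3 of 3.

3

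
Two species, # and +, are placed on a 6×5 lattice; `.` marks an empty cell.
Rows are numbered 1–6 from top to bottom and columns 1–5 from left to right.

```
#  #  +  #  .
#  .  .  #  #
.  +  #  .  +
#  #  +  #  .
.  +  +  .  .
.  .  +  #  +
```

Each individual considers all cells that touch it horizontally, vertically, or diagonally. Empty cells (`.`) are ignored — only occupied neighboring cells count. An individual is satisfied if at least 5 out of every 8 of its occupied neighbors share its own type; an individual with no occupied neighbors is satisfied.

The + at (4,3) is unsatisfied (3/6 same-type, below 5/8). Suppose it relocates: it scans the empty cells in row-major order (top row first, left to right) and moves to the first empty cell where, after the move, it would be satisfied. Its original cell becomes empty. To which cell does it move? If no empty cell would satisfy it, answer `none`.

Vacating (4,3). Empty cells in order:
  (1,5): 0/3 same-type → still unsatisfied.
  (2,2): 2/6 same-type → still unsatisfied.
  (2,3): 2/6 same-type → still unsatisfied.
  (3,1): 1/4 same-type → still unsatisfied.
  (3,4): 1/5 same-type → still unsatisfied.
  (4,5): 1/2 same-type → still unsatisfied.
  (5,1): 1/3 same-type → still unsatisfied.
  (5,4): 3/5 same-type → still unsatisfied.
  (5,5): 1/3 same-type → still unsatisfied.
  (6,1): 1/1 same-type → satisfied — stop here.

(6,1)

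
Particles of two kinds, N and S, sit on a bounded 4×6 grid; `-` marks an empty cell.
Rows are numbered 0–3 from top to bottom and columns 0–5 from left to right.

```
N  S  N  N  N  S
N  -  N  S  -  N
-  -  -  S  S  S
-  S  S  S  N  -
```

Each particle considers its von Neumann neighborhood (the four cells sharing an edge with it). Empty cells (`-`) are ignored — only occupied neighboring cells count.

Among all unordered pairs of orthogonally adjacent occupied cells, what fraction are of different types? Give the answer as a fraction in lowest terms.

9/19

Scan each occupied cell's neighbors to the right and below so each pair is counted once.
From row 0: 5 unlike of 9 pairs (running 5/9).
From row 1: 2 unlike of 3 pairs (running 7/12).
From row 2: 1 unlike of 4 pairs (running 8/16).
From row 3: 1 unlike of 3 pairs (running 9/19).
Total adjacent occupied pairs: 19; unlike-type pairs: 9.
9/19 is already in lowest terms.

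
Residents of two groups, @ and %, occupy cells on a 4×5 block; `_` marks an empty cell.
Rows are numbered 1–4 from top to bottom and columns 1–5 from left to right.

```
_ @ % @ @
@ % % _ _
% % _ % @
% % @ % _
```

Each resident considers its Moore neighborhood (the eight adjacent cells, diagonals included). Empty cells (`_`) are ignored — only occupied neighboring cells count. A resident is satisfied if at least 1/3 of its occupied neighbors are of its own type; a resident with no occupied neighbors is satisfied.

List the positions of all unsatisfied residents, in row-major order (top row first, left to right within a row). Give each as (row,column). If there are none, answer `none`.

Row 1: (1,2)@ 1/4 not · (1,3)% 2/4 satisfied · (1,4)@ 1/3 satisfied · (1,5)@ 1/1 satisfied
Row 2: (2,1)@ 1/4 not · (2,2)% 4/6 satisfied · (2,3)% 4/6 satisfied
Row 3: (3,1)% 4/5 satisfied · (3,2)% 5/7 satisfied · (3,4)% 2/4 satisfied · (3,5)@ 0/2 not
Row 4: (4,1)% 3/3 satisfied · (4,2)% 3/4 satisfied · (4,3)@ 0/4 not · (4,4)% 1/3 satisfied

(1,2), (2,1), (3,5), (4,3)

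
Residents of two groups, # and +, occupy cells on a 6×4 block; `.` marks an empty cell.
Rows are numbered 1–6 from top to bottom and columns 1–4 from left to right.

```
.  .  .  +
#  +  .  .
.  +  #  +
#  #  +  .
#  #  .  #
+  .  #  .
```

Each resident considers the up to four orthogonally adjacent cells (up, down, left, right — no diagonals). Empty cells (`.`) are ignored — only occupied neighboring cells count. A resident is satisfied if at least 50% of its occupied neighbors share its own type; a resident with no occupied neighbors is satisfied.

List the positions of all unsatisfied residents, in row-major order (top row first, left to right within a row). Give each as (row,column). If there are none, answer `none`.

(1,4)+ 0/0 ✓
(2,1)# 0/1 ✗
(2,2)+ 1/2 ✓
(3,2)+ 1/3 ✗
(3,3)# 0/3 ✗
(3,4)+ 0/1 ✗
(4,1)# 2/2 ✓
(4,2)# 2/4 ✓
(4,3)+ 0/2 ✗
(5,1)# 2/3 ✓
(5,2)# 2/2 ✓
(5,4)# 0/0 ✓
(6,1)+ 0/1 ✗
(6,3)# 0/0 ✓

(2,1), (3,2), (3,3), (3,4), (4,3), (6,1)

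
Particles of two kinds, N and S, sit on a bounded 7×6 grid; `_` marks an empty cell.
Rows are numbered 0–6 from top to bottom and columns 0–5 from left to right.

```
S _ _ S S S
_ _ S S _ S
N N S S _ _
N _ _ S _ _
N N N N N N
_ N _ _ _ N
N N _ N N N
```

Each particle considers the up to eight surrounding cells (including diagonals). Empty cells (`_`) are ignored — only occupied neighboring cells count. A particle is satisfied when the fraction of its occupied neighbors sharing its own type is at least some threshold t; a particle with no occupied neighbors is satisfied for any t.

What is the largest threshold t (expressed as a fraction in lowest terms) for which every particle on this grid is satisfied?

(0,0)S — no occupied neighbors
(0,3)S 3/3
(0,4)S 4/4
(0,5)S 2/2
(1,2)S 4/5
(1,3)S 5/5
(1,5)S 2/2
(2,0)N 2/2
(2,1)N 2/4
(2,2)S 4/5
(2,3)S 4/4
(3,0)N 4/4
(3,3)S 2/5
(4,0)N 3/3
(4,1)N 4/4
(4,2)N 3/4
(4,3)N 2/3
(4,4)N 3/4
(4,5)N 2/2
(5,1)N 5/5
(5,5)N 4/4
(6,0)N 2/2
(6,1)N 2/2
(6,3)N 1/1
(6,4)N 3/3
(6,5)N 2/2
The smallest same-type fraction is 2/5 at (3,3), which reduces to 2/5. Any threshold above that leaves this particle unsatisfied.

2/5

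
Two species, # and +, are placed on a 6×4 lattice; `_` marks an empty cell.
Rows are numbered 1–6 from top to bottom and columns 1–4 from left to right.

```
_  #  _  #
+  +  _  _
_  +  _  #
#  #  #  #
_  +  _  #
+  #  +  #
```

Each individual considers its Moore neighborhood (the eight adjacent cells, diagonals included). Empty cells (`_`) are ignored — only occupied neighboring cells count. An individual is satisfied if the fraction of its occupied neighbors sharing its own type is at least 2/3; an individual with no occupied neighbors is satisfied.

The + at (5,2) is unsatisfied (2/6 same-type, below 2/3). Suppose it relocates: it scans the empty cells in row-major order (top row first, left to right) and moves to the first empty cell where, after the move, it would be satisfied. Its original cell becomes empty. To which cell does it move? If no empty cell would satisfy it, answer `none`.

Vacating (5,2). Empty cells in order:
  (1,1): 2/3 same-type → satisfied — stop here.

(1,1)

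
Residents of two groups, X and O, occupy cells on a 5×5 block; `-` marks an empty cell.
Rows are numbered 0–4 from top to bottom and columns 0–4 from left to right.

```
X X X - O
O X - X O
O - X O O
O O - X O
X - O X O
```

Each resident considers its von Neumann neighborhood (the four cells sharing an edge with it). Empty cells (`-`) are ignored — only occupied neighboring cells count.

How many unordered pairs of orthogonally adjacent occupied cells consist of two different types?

10

Scan each occupied cell's neighbors to the right and below so each pair is counted once.
Row 0: X(0,0)–X(0,1)= X(0,0)–O(1,0)≠ X(0,1)–X(0,2)= X(0,1)–X(1,1)= O(0,4)–O(1,4)=  → 1/5 unlike.
Row 1: O(1,0)–X(1,1)≠ O(1,0)–O(2,0)= X(1,3)–O(1,4)≠ X(1,3)–O(2,3)≠ O(1,4)–O(2,4)=  → 3/5 unlike.
Row 2: O(2,0)–O(3,0)= X(2,2)–O(2,3)≠ O(2,3)–O(2,4)= O(2,3)–X(3,3)≠ O(2,4)–O(3,4)=  → 2/5 unlike.
Row 3: O(3,0)–O(3,1)= O(3,0)–X(4,0)≠ X(3,3)–O(3,4)≠ X(3,3)–X(4,3)= O(3,4)–O(4,4)=  → 2/5 unlike.
Row 4: O(4,2)–X(4,3)≠ X(4,3)–O(4,4)≠  → 2/2 unlike.
Total adjacent occupied pairs: 22; unlike-type pairs: 10.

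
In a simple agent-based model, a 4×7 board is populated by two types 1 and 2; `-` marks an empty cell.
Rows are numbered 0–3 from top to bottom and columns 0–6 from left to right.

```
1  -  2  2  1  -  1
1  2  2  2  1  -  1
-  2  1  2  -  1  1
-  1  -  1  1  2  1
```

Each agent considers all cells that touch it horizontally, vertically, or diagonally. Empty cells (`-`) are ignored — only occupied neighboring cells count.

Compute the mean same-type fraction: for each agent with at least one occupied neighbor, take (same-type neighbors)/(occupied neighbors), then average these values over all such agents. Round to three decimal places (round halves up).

0.573

(0,0)1 1/2
(0,2)2 4/4
(0,3)2 3/5
(0,4)1 1/3
(0,6)1 1/1
(1,0)1 1/3
(1,1)2 3/6
(1,2)2 6/7
(1,3)2 4/7
(1,4)1 2/5
(1,6)1 3/3
(2,1)2 2/5
(2,2)1 2/7
(2,3)2 2/6
(2,5)1 5/6
(2,6)1 3/4
(3,1)1 1/2
(3,3)1 2/3
(3,4)1 2/4
(3,5)2 0/4
(3,6)1 2/3
Sum over 21 agents: 1/2 + 4/4 + 3/5 + 1/3 + 1/1 + 1/3 + 3/6 + 6/7 + 4/7 + 2/5 + 3/3 + 2/5 + 2/7 + 2/6 + 5/6 + 3/4 + 1/2 + 2/3 + 2/4 + 0/4 + 2/3 = 5053/420; mean = 5053/420 ÷ 21 = 5053/8820 = 0.572902… → 0.573.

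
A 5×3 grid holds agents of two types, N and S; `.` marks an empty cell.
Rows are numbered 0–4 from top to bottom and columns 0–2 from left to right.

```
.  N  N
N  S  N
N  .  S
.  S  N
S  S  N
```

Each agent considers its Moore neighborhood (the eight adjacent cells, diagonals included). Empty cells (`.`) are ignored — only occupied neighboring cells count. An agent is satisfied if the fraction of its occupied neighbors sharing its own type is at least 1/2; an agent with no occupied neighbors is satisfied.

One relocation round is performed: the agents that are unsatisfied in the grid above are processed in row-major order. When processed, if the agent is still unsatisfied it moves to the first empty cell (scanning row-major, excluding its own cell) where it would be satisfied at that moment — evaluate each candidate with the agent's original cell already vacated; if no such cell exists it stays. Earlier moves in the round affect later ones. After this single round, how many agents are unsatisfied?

1

Initially unsatisfied (in order): (1,1), (2,0), (3,2), (4,2).
  (1,1) → (3,0).
  (2,0) → (0,0).
  (3,2) → (1,1).
  (4,2) → (2,0).
Resulting grid:
N N N
N N N
N . S
S S .
S S .
Unsatisfied now: (2,2).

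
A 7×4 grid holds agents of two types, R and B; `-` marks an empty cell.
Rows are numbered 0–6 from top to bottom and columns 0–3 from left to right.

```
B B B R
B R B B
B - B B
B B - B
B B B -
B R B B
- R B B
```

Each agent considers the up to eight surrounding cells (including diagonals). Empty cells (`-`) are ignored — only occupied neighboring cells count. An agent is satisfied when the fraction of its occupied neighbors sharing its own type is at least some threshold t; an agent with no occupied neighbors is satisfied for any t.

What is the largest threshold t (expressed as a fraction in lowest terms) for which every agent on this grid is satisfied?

(0,0)B 2/3
(0,1)B 4/5
(0,2)B 3/5
(0,3)R 0/3
(1,0)B 3/4
(1,1)R 0/7
(1,2)B 5/7
(1,3)B 4/5
(2,0)B 3/4
(2,2)B 5/6
(2,3)B 4/4
(3,0)B 4/4
(3,1)B 6/6
(3,3)B 3/3
(4,0)B 4/5
(4,1)B 6/7
(4,2)B 5/6
(5,0)B 2/4
(5,1)R 1/7
(5,2)B 5/7
(5,3)B 4/4
(6,1)R 1/4
(6,2)B 3/5
(6,3)B 3/3
The smallest same-type fraction is 0/3 at (0,3), which reduces to 0/1. Any threshold above that leaves this agent unsatisfied.

0/1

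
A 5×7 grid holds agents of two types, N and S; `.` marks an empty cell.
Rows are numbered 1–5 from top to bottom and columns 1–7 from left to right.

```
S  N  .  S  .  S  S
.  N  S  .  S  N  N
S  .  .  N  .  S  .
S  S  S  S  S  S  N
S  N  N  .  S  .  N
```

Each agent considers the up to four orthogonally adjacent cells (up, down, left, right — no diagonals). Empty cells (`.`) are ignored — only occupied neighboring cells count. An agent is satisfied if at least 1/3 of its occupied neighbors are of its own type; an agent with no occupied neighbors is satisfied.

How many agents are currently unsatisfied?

5

Row 1: (1,1)S 0/1 not · (1,2)N 1/2 satisfied · (1,4)S 0/0 satisfied · (1,6)S 1/2 satisfied · (1,7)S 1/2 satisfied
Row 2: (2,2)N 1/2 satisfied · (2,3)S 0/1 not · (2,5)S 0/1 not · (2,6)N 1/4 not · (2,7)N 1/2 satisfied
Row 3: (3,1)S 1/1 satisfied · (3,4)N 0/1 not · (3,6)S 1/2 satisfied
Row 4: (4,1)S 3/3 satisfied · (4,2)S 2/3 satisfied · (4,3)S 2/3 satisfied · (4,4)S 2/3 satisfied · (4,5)S 3/3 satisfied · (4,6)S 2/3 satisfied · (4,7)N 1/2 satisfied
Row 5: (5,1)S 1/2 satisfied · (5,2)N 1/3 satisfied · (5,3)N 1/2 satisfied · (5,5)S 1/1 satisfied · (5,7)N 1/1 satisfied
Unsatisfied: (1,1), (2,3), (2,5), (2,6), (3,4) — 5 in total.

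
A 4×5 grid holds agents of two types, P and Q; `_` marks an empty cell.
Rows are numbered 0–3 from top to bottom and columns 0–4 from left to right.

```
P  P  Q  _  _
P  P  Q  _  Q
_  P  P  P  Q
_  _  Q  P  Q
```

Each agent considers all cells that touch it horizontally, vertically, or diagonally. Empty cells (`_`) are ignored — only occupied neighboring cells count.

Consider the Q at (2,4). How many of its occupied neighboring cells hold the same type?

2

Occupied neighbors of (2,4): (1,4)=Q, (2,3)=P, (3,3)=P, (3,4)=Q.
Same type (Q): 2 of 4.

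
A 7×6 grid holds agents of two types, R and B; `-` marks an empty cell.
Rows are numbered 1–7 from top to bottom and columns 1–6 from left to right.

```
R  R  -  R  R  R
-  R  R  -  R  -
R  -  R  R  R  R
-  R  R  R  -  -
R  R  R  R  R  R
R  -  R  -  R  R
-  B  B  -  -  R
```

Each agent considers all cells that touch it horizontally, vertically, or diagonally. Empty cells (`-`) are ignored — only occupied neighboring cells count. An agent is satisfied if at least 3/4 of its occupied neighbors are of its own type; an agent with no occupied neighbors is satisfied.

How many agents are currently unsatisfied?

4

Row 1: (1,1)R 2/2 satisfied · (1,2)R 3/3 satisfied · (1,4)R 3/3 satisfied · (1,5)R 3/3 satisfied · (1,6)R 2/2 satisfied
Row 2: (2,2)R 5/5 satisfied · (2,3)R 5/5 satisfied · (2,5)R 6/6 satisfied
Row 3: (3,1)R 2/2 satisfied · (3,3)R 6/6 satisfied · (3,4)R 6/6 satisfied · (3,5)R 4/4 satisfied · (3,6)R 2/2 satisfied
Row 4: (4,2)R 6/6 satisfied · (4,3)R 7/7 satisfied · (4,4)R 7/7 satisfied
Row 5: (5,1)R 3/3 satisfied · (5,2)R 6/6 satisfied · (5,3)R 6/6 satisfied · (5,4)R 6/6 satisfied · (5,5)R 5/5 satisfied · (5,6)R 3/3 satisfied
Row 6: (6,1)R 2/3 not · (6,3)R 3/5 not · (6,5)R 5/5 satisfied · (6,6)R 4/4 satisfied
Row 7: (7,2)B 1/3 not · (7,3)B 1/2 not · (7,6)R 2/2 satisfied
Unsatisfied: (6,1), (6,3), (7,2), (7,3) — 4 in total.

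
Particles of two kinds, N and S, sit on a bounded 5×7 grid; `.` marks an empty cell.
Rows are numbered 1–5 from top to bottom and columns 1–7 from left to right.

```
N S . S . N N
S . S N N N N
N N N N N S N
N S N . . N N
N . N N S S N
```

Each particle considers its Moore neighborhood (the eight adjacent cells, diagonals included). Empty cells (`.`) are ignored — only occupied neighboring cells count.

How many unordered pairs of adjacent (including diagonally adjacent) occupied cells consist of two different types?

Scan each occupied cell's neighbors to the right and below (and the two forward diagonals) so each pair is counted once.
From row 1: 4 unlike of 13 pairs (running 4/13).
From row 2: 9 unlike of 20 pairs (running 13/33).
From row 3: 7 unlike of 19 pairs (running 20/52).
From row 4: 7 unlike of 13 pairs (running 27/65).
From row 5: 2 unlike of 4 pairs (running 29/69).
Total adjacent occupied pairs: 69; unlike-type pairs: 29.

29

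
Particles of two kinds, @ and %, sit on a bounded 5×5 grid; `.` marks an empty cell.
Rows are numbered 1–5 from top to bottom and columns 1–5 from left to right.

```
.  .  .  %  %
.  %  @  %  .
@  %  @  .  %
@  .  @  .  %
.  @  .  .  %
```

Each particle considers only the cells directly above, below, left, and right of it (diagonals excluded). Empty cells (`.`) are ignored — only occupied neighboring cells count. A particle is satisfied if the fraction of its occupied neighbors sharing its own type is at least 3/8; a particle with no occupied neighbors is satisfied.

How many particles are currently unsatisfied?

(1,4)% 2/2 satisfied
(1,5)% 1/1 satisfied
(2,2)% 1/2 satisfied
(2,3)@ 1/3 not
(2,4)% 1/2 satisfied
(3,1)@ 1/2 satisfied
(3,2)% 1/3 not
(3,3)@ 2/3 satisfied
(3,5)% 1/1 satisfied
(4,1)@ 1/1 satisfied
(4,3)@ 1/1 satisfied
(4,5)% 2/2 satisfied
(5,2)@ 0/0 satisfied
(5,5)% 1/1 satisfied
Unsatisfied: (2,3), (3,2) — 2 in total.

2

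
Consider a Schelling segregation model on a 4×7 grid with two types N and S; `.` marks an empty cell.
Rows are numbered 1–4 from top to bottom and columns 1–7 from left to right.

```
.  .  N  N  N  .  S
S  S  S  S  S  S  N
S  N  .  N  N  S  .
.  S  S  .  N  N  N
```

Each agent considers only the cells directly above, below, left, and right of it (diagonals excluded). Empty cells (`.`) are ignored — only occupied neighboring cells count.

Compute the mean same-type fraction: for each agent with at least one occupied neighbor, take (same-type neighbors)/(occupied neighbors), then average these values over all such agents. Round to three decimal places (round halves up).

(1,3)N 1/2
(1,4)N 2/3
(1,5)N 1/2
(1,7)S 0/1
(2,1)S 2/2
(2,2)S 2/3
(2,3)S 2/3
(2,4)S 2/4
(2,5)S 2/4
(2,6)S 2/3
(2,7)N 0/2
(3,1)S 1/2
(3,2)N 0/3
(3,4)N 1/2
(3,5)N 2/4
(3,6)S 1/3
(4,2)S 1/2
(4,3)S 1/1
(4,5)N 2/2
(4,6)N 2/3
(4,7)N 1/1
Sum over 21 agents: 1/2 + 2/3 + 1/2 + 0/1 + 2/2 + 2/3 + 2/3 + 2/4 + 2/4 + 2/3 + 0/2 + 1/2 + 0/3 + 1/2 + 2/4 + 1/3 + 1/2 + 1/1 + 2/2 + 2/3 + 1/1 = 35/3; mean = 35/3 ÷ 21 = 5/9 = 0.555555… → 0.556.

0.556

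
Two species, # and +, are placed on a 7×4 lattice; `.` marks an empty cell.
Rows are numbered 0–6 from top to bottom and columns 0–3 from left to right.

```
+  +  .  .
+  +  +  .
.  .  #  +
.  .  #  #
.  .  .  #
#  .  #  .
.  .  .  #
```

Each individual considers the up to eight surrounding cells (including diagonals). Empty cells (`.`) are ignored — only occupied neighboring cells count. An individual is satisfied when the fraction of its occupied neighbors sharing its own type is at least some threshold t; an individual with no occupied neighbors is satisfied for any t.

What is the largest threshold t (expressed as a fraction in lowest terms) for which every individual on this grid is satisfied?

1/4

Row 0: (0,0)+ 3/3 · (0,1)+ 4/4
Row 1: (1,0)+ 3/3 · (1,1)+ 4/5 · (1,2)+ 3/4
Row 2: (2,2)# 2/5 · (2,3)+ 1/4
Row 3: (3,2)# 3/4 · (3,3)# 3/4
Row 4: (4,3)# 3/3
Row 5: (5,0)# — no occupied neighbors · (5,2)# 2/2
Row 6: (6,3)# 1/1
The smallest same-type fraction is 1/4 at (2,3), which reduces to 1/4. Any threshold above that leaves this individual unsatisfied.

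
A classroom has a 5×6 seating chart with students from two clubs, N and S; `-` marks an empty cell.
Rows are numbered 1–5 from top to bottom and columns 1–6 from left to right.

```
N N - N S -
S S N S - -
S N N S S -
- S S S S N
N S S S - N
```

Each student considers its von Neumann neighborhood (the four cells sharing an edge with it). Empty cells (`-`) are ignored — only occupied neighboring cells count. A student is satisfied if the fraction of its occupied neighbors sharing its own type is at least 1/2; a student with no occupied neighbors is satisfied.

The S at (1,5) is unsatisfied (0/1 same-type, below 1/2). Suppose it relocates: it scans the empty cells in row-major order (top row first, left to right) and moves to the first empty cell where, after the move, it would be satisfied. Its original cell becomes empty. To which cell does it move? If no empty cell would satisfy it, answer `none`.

Vacating (1,5). Empty cells in order:
  (1,3): 0/3 same-type → still unsatisfied.
  (1,6): 0/0 same-type → satisfied — stop here.

(1,6)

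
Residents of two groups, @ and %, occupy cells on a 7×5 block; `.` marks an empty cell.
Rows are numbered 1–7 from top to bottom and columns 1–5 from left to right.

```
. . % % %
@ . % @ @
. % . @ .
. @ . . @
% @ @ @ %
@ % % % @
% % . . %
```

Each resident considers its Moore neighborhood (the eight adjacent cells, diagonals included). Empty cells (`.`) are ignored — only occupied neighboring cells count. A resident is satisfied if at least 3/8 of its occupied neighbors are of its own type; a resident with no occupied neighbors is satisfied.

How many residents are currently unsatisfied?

Row 1: (1,3)% 2/3 ok · (1,4)% 3/5 ok · (1,5)% 1/3 unhappy
Row 2: (2,1)@ 0/1 unhappy · (2,3)% 3/5 ok · (2,4)@ 2/6 unhappy · (2,5)@ 2/4 ok
Row 3: (3,2)% 1/3 unhappy · (3,4)@ 3/4 ok
Row 4: (4,2)@ 2/4 ok · (4,5)@ 2/3 ok
Row 5: (5,1)% 1/4 unhappy · (5,2)@ 3/6 ok · (5,3)@ 3/6 ok · (5,4)@ 3/6 ok · (5,5)% 1/4 unhappy
Row 6: (6,1)@ 1/5 unhappy · (6,2)% 4/7 ok · (6,3)% 3/6 ok · (6,4)% 3/6 ok · (6,5)@ 1/4 unhappy
Row 7: (7,1)% 2/3 ok · (7,2)% 3/4 ok · (7,5)% 1/2 ok
Unsatisfied: (1,5), (2,1), (2,4), (3,2), (5,1), (5,5), (6,1), (6,5) — 8 in total.

8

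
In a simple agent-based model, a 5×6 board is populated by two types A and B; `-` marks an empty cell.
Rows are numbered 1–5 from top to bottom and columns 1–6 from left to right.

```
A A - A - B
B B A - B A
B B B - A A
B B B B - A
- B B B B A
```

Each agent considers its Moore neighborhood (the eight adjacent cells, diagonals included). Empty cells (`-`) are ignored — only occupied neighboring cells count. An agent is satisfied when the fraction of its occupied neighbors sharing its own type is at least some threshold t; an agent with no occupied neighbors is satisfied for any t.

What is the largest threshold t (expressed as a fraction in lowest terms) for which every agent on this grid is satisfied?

1/5

(1,1)A 1/3
(1,2)A 2/4
(1,4)A 1/2
(1,6)B 1/2
(2,1)B 3/5
(2,2)B 4/7
(2,3)A 2/5
(2,5)B 1/5
(2,6)A 2/4
(3,1)B 5/5
(3,2)B 7/8
(3,3)B 5/6
(3,5)A 3/5
(3,6)A 3/4
(4,1)B 4/4
(4,2)B 7/7
(4,3)B 7/7
(4,4)B 5/6
(4,6)A 3/4
(5,2)B 4/4
(5,3)B 5/5
(5,4)B 4/4
(5,5)B 2/4
(5,6)A 1/2
The smallest same-type fraction is 1/5 at (2,5), which reduces to 1/5. Any threshold above that leaves this agent unsatisfied.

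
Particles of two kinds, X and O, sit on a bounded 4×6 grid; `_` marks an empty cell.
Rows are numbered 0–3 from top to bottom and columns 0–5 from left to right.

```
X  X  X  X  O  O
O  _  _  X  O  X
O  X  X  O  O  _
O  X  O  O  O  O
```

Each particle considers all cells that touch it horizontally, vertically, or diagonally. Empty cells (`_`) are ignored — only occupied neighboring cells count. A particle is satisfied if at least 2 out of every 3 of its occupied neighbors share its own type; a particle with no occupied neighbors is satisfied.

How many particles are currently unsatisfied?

(0,0)X 1/2 unhappy
(0,1)X 2/3 ok
(0,2)X 3/3 ok
(0,3)X 2/4 unhappy
(0,4)O 2/5 unhappy
(0,5)O 2/3 ok
(1,0)O 1/4 unhappy
(1,3)X 3/7 unhappy
(1,4)O 4/7 unhappy
(1,5)X 0/4 unhappy
(2,0)O 2/4 unhappy
(2,1)X 2/6 unhappy
(2,2)X 3/6 unhappy
(2,3)O 5/7 ok
(2,4)O 5/7 ok
(3,0)O 1/3 unhappy
(3,1)X 2/5 unhappy
(3,2)O 2/5 unhappy
(3,3)O 4/5 ok
(3,4)O 4/4 ok
(3,5)O 2/2 ok
Unsatisfied: (0,0), (0,3), (0,4), (1,0), (1,3), (1,4), (1,5), (2,0), (2,1), (2,2), (3,0), (3,1), (3,2) — 13 in total.

13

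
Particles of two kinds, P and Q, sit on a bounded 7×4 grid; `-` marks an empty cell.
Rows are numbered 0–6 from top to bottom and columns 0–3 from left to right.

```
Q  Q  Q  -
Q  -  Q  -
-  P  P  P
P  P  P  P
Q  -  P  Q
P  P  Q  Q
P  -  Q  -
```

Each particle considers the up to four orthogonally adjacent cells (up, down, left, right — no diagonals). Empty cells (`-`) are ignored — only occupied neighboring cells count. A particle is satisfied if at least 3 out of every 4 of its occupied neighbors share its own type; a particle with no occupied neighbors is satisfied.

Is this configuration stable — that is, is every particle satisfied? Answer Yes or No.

(0,0)Q 2/2 ok
(0,1)Q 2/2 ok
(0,2)Q 2/2 ok
(1,0)Q 1/1 ok
(1,2)Q 1/2 unhappy
(2,1)P 2/2 ok
(2,2)P 3/4 ok
(2,3)P 2/2 ok
(3,0)P 1/2 unhappy
(3,1)P 3/3 ok
(3,2)P 4/4 ok
(3,3)P 2/3 unhappy
(4,0)Q 0/2 unhappy
(4,2)P 1/3 unhappy
(4,3)Q 1/3 unhappy
(5,0)P 2/3 unhappy
(5,1)P 1/2 unhappy
(5,2)Q 2/4 unhappy
(5,3)Q 2/2 ok
(6,0)P 1/1 ok
(6,2)Q 1/1 ok
For instance (1,2) has only 1/2 same-type neighbors, below 3/4.

No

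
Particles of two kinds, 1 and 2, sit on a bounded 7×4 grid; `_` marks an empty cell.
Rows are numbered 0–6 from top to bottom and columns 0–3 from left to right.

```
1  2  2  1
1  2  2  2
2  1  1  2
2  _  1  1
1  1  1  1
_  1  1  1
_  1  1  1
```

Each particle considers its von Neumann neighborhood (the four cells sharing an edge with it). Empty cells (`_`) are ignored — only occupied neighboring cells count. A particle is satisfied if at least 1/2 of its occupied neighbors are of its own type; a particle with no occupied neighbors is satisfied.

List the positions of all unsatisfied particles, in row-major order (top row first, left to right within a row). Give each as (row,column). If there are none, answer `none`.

(0,0)1 1/2 satisfied
(0,1)2 2/3 satisfied
(0,2)2 2/3 satisfied
(0,3)1 0/2 not
(1,0)1 1/3 not
(1,1)2 2/4 satisfied
(1,2)2 3/4 satisfied
(1,3)2 2/3 satisfied
(2,0)2 1/3 not
(2,1)1 1/3 not
(2,2)1 2/4 satisfied
(2,3)2 1/3 not
(3,0)2 1/2 satisfied
(3,2)1 3/3 satisfied
(3,3)1 2/3 satisfied
(4,0)1 1/2 satisfied
(4,1)1 3/3 satisfied
(4,2)1 4/4 satisfied
(4,3)1 3/3 satisfied
(5,1)1 3/3 satisfied
(5,2)1 4/4 satisfied
(5,3)1 3/3 satisfied
(6,1)1 2/2 satisfied
(6,2)1 3/3 satisfied
(6,3)1 2/2 satisfied

(0,3), (1,0), (2,0), (2,1), (2,3)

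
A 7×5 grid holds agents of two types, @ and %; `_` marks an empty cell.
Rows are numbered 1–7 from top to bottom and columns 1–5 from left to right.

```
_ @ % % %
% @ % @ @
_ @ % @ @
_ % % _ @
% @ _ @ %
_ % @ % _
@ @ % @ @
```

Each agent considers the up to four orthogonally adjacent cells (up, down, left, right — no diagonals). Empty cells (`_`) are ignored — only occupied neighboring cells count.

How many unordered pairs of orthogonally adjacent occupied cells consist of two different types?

Scan each occupied cell's neighbors to the right and below so each pair is counted once.
From row 1: 3 unlike of 7 pairs (running 3/7).
From row 2: 3 unlike of 8 pairs (running 6/15).
From row 3: 3 unlike of 6 pairs (running 9/21).
From row 4: 2 unlike of 3 pairs (running 11/24).
From row 5: 4 unlike of 4 pairs (running 15/28).
From row 6: 5 unlike of 5 pairs (running 20/33).
From row 7: 2 unlike of 4 pairs (running 22/37).
Total adjacent occupied pairs: 37; unlike-type pairs: 22.

22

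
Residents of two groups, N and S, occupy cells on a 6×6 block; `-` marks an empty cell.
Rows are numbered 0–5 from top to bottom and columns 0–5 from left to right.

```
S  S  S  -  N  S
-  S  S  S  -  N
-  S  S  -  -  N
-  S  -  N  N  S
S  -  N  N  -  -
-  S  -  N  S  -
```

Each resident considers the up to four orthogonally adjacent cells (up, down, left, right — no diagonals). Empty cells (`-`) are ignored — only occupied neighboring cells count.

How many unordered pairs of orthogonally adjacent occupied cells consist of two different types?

Scan each occupied cell's neighbors to the right and below so each pair is counted once.
Row 0: S(0,0)–S(0,1)= S(0,1)–S(0,2)= S(0,1)–S(1,1)= S(0,2)–S(1,2)= N(0,4)–S(0,5)≠ S(0,5)–N(1,5)≠  → 2/6 unlike.
Row 1: S(1,1)–S(1,2)= S(1,1)–S(2,1)= S(1,2)–S(1,3)= S(1,2)–S(2,2)= N(1,5)–N(2,5)=  → 0/5 unlike.
Row 2: S(2,1)–S(2,2)= S(2,1)–S(3,1)= N(2,5)–S(3,5)≠  → 1/3 unlike.
Row 3: N(3,3)–N(3,4)= N(3,3)–N(4,3)= N(3,4)–S(3,5)≠  → 1/3 unlike.
Row 4: N(4,2)–N(4,3)= N(4,3)–N(5,3)=  → 0/2 unlike.
Row 5: N(5,3)–S(5,4)≠  → 1/1 unlike.
Total adjacent occupied pairs: 20; unlike-type pairs: 5.

5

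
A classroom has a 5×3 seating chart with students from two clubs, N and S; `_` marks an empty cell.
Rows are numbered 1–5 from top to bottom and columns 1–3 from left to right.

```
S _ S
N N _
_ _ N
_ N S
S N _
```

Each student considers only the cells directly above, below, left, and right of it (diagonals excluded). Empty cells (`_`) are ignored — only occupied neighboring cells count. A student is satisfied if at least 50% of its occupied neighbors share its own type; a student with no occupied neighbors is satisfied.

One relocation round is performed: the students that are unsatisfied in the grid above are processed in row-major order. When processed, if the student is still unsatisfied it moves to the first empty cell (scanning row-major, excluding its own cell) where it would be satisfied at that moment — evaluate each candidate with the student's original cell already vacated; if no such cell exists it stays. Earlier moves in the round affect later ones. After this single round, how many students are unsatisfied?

2

Initially unsatisfied (in order): (1,1), (3,3), (4,3), (5,1).
  (1,1) → (1,2).
  (3,3) → (1,1).
  (4,3) → (2,3).
  (5,1) → (3,3).
Resulting grid:
N S S
N N S
_ _ S
_ N _
_ N _
Unsatisfied now: (1,2), (2,2).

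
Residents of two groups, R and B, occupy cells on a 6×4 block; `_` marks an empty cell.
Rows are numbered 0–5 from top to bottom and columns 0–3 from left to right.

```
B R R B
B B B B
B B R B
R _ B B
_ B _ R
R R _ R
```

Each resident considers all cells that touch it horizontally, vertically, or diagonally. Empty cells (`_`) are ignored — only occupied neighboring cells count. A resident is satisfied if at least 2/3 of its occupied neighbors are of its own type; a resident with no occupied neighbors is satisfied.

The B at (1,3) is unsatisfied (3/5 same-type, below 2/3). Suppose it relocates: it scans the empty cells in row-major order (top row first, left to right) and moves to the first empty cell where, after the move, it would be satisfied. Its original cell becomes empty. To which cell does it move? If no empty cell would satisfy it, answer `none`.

(3,1)

Vacating (1,3). Empty cells in order:
  (3,1): 4/6 same-type → satisfied — stop here.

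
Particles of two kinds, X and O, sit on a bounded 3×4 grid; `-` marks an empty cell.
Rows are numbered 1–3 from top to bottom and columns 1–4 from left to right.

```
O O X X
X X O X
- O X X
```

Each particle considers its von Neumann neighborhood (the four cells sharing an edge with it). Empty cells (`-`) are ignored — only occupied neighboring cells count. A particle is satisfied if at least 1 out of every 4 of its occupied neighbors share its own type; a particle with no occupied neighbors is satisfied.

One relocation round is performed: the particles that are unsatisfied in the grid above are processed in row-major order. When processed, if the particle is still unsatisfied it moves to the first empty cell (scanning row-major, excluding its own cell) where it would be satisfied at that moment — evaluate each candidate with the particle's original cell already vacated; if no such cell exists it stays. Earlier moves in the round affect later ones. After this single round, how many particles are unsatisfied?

Initially unsatisfied (in order): (2,3), (3,2).
  (2,3) → (3,1).
  (3,2): now satisfied by earlier moves; stays.
Resulting grid:
O O X X
X X - X
O O X X
All satisfied now.

0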